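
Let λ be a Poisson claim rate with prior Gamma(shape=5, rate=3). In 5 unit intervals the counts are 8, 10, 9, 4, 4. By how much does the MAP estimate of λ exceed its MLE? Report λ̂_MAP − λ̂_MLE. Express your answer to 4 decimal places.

Σxᵢ = 35. Posterior is Gamma(40, 8); MAP = (40−1)/8 = 39/8 ≈ 4.87500.
MLE = x̄ = 35/5 ≈ 7.00000.
Difference = 39/8 − 35/5 = -17/8 ≈ -2.1250.

MAP − MLE = -2.1250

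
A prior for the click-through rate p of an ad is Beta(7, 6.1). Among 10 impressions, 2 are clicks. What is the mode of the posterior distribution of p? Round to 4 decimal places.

p̂_MAP = 0.3791

Prior: Beta(7, 6.1).
Data: 2 successes in 10 trials. The binomial likelihood contributes p^2(1−p)^8, so the posterior is Beta(7+2, 6.1+8) = Beta(9, 14.1).
For Beta(a, b) with a, b > 1 the mode is (a−1)/(a+b−2) = 8/21.1 ≈ 0.3791.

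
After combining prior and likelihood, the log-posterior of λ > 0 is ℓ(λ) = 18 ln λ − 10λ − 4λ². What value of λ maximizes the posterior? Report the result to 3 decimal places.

λ̂_MAP = 1.000

ℓ'(λ) = 18/λ − 10 − 8λ. Setting this to zero and multiplying by λ: 8λ² + 10λ − 18 = 0.
λ = (−10 + √(10² + 4·8·18)) / (2·8) = (−10 + √676) / 16 = (−10 + 26)/16 = 1.
ℓ''(λ) = −18/λ² − 8 < 0, confirming a maximum.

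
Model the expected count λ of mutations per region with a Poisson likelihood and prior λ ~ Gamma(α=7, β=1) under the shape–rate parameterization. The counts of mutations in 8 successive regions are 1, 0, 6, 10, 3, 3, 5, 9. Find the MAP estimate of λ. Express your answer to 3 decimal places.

Σxᵢ = 1+0+6+10+3+3+5+9 = 37, with n = 8.
Posterior ∝ λ^6e^(−1λ) · λ^37e^(−8λ) = λ^43e^(−9λ), i.e. Gamma(shape=44, rate=9).
The mode of a Gamma(a, b) with a ≥ 1 (shape–rate) is (a−1)/b = 43/9 ≈ 4.778.

λ̂_MAP = 4.778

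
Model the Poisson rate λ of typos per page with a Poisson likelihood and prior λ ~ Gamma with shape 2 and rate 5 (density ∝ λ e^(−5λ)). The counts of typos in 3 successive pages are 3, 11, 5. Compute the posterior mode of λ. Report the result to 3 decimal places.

λ̂_MAP = 2.500

Σxᵢ = 3+11+5 = 19, with n = 3.
Posterior ∝ λe^(−5λ) · λ^19e^(−3λ) = λ^20e^(−8λ), i.e. Gamma(shape=21, rate=8).
The mode of a Gamma(a, b) with a ≥ 1 (shape–rate) is (a−1)/b = 20/8 ≈ 2.500.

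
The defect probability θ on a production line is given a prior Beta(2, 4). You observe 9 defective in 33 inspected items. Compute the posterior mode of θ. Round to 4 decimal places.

Prior: Beta(2, 4).
Data: 9 successes in 33 trials. The binomial likelihood contributes θ^9(1−θ)^24, so the posterior is Beta(2+9, 4+24) = Beta(11, 28).
For Beta(a, b) with a, b > 1 the mode is (a−1)/(a+b−2) = 10/37 ≈ 0.2703.

θ̂_MAP = 0.2703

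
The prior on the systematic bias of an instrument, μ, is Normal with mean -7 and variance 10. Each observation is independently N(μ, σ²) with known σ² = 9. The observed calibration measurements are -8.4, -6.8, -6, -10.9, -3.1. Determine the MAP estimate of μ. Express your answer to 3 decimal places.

μ̂_MAP = -7.034

n = 5; x̄ = ((-8.4) + (-6.8) + (-6) + (-10.9) + (-3.1))/5 = -35.2/5 = -7.04.
For a Normal prior and Normal likelihood with known variance, the posterior is Normal; its mode equals its mean, the precision-weighted average.
Prior precision 1/σ₀² = 1/10 = 0.1; data precision n/σ² = 5/9.
μ̂ = (0.1·(-7) + (5/9)·(-7.04)) / (0.1 + 5/9) = (-83/18)/(59/90) = -415/59 ≈ -7.034.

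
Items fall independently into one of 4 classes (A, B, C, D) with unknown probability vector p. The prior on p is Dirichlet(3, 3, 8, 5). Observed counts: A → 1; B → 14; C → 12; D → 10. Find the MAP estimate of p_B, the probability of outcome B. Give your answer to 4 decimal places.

MAP estimate of p_B = 0.3077

The posterior is Dirichlet(αᵢ + nᵢ) = Dirichlet(4, 17, 20, 15).
For a Dirichlet(a₁,…,a_K) with all aᵢ > 1, the mode has j-th component (aⱼ − 1)/(Σaᵢ − K).
Here Σaᵢ = 56 and K = 4, so p_B = (17 − 1)/(56 − 4) = 16/52 ≈ 0.3077.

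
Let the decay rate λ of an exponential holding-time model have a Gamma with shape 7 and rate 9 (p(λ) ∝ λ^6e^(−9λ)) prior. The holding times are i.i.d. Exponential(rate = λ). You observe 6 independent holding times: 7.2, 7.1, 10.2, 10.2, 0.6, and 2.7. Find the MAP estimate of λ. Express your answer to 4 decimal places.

The Exponential(rate=λ) likelihood is ∝ λ^n e^(−λΣtᵢ). Here n = 6 and Σtᵢ = 7.2 + 7.1 + 10.2 + 10.2 + 0.6 + 2.7 = 38.
Posterior ∝ λ^6e^(−9λ) · λ^6e^(−38λ) = λ^12e^(−47λ), i.e. Gamma(13, 47).
Mode = (a−1)/b = 12/47 ≈ 0.2553.

λ̂_MAP = 0.2553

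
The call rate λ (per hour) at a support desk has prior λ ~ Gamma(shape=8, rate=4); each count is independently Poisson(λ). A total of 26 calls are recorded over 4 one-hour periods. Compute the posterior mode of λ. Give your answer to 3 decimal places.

Σxᵢ = 26, n = 4.
Posterior ∝ λ^7e^(−4λ) · λ^26e^(−4λ) = λ^33e^(−8λ), i.e. Gamma(shape=34, rate=8).
The mode of a Gamma(a, b) with a ≥ 1 (shape–rate) is (a−1)/b = 33/8 ≈ 4.125.

λ̂_MAP = 4.125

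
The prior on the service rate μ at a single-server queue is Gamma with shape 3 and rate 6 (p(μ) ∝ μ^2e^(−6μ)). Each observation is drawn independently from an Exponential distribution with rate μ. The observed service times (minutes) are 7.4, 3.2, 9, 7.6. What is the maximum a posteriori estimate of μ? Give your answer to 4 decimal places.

The Exponential(rate=μ) likelihood is ∝ μ^n e^(−μΣtᵢ). Here n = 4 and Σtᵢ = 7.4 + 3.2 + 9 + 7.6 = 27.2.
Posterior ∝ μ^2e^(−6μ) · μ^4e^(−27.2μ) = μ^6e^(−33.2μ), i.e. Gamma(7, 33.2).
Mode = (a−1)/b = 6/33.2 ≈ 0.1807.

μ̂_MAP = 0.1807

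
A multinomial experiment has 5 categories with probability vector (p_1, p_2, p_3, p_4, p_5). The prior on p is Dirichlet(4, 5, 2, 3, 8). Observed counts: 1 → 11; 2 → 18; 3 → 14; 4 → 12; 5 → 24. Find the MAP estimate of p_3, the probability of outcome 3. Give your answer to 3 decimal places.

MAP estimate: 0.156

The posterior is Dirichlet(αᵢ + nᵢ) = Dirichlet(15, 23, 16, 15, 32).
For a Dirichlet(a₁,…,a_K) with all aᵢ > 1, the mode has j-th component (aⱼ − 1)/(Σaᵢ − K).
Here Σaᵢ = 101 and K = 5, so p_3 = (16 − 1)/(101 − 5) = 15/96 ≈ 0.156.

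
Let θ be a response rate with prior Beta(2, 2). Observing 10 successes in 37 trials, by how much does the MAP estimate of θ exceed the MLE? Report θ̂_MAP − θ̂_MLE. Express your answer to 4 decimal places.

MAP − MLE = 0.0118

Posterior is Beta(12, 29); MAP = (12−1)/(41−2) = 11/39 ≈ 0.28205.
MLE ignores the prior: θ̂_MLE = k/n = 10/37 ≈ 0.27027.
Difference = 11/39 − 10/37 = 17/1443 ≈ 0.0118.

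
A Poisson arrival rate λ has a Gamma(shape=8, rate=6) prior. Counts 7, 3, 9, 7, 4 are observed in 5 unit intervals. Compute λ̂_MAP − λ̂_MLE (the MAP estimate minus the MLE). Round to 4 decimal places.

Σxᵢ = 30. Posterior is Gamma(38, 11); MAP = (38−1)/11 = 37/11 ≈ 3.36364.
MLE = x̄ = 30/5 ≈ 6.00000.
Difference = 37/11 − 30/5 = -29/11 ≈ -2.6364.

MAP − MLE = -2.6364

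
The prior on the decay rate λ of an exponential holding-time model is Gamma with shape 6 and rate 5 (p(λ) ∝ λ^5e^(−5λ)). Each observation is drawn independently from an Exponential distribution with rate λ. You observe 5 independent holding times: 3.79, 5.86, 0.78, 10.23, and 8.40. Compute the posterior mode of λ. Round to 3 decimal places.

The Exponential(rate=λ) likelihood is ∝ λ^n e^(−λΣtᵢ). Here n = 5 and Σtᵢ = 3.79 + 5.86 + 0.78 + 10.23 + 8.40 = 29.06.
Posterior ∝ λ^5e^(−5λ) · λ^5e^(−29.06λ) = λ^10e^(−34.06λ), i.e. Gamma(11, 34.06).
Mode = (a−1)/b = 10/34.06 ≈ 0.294.

λ̂_MAP = 0.294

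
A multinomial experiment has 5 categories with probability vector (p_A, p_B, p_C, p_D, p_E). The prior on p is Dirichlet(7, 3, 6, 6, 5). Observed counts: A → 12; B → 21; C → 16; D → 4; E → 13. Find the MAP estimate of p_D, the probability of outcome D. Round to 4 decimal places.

The posterior is Dirichlet(αᵢ + nᵢ) = Dirichlet(19, 24, 22, 10, 18).
For a Dirichlet(a₁,…,a_K) with all aᵢ > 1, the mode has j-th component (aⱼ − 1)/(Σaᵢ − K).
Here Σaᵢ = 93 and K = 5, so p_D = (10 − 1)/(93 − 5) = 9/88 ≈ 0.1023.

MAP estimate of p_D = 0.1023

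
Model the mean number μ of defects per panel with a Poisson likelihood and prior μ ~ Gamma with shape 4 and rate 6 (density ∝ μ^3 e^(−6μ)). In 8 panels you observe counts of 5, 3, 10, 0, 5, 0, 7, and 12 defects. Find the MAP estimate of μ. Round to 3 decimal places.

Σxᵢ = 5+3+10+0+5+0+7+12 = 42, with n = 8.
Posterior ∝ μ^3e^(−6μ) · μ^42e^(−8μ) = μ^45e^(−14μ), i.e. Gamma(shape=46, rate=14).
The mode of a Gamma(a, b) with a ≥ 1 (shape–rate) is (a−1)/b = 45/14 ≈ 3.214.

μ̂_MAP = 3.214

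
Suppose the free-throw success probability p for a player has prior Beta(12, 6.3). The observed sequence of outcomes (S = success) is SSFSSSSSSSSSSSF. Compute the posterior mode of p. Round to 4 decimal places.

p̂_MAP = 0.7668

Prior: Beta(12, 6.3).
Data: 13 successes in 15 trials (from the sequence). The binomial likelihood contributes p^13(1−p)^2, so the posterior is Beta(12+13, 6.3+2) = Beta(25, 8.3).
For Beta(a, b) with a, b > 1 the mode is (a−1)/(a+b−2) = 24/31.3 ≈ 0.7668.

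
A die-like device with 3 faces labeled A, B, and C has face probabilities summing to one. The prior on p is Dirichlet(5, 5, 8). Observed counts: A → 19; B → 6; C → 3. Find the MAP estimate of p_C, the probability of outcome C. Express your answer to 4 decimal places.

MAP estimate of p_C = 0.2326

The posterior is Dirichlet(αᵢ + nᵢ) = Dirichlet(24, 11, 11).
For a Dirichlet(a₁,…,a_K) with all aᵢ > 1, the mode has j-th component (aⱼ − 1)/(Σaᵢ − K).
Here Σaᵢ = 46 and K = 3, so p_C = (11 − 1)/(46 − 3) = 10/43 ≈ 0.2326.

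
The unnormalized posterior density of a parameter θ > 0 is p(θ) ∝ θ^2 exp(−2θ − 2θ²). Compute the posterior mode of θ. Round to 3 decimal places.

θ̂_MAP = 0.500

ℓ'(θ) = 2/θ − 2 − 4θ. Setting this to zero and multiplying by θ: 4θ² + 2θ − 2 = 0.
θ = (−2 + √(2² + 4·4·2)) / (2·4) = (−2 + √36) / 8 = (−2 + 6)/8 = 1/2.
ℓ''(θ) = −2/θ² − 4 < 0, confirming a maximum.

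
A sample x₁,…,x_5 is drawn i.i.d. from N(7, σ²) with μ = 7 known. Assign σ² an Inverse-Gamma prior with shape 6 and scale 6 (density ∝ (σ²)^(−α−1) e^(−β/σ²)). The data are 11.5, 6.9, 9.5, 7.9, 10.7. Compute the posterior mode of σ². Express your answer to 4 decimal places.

σ̂²_MAP = 2.7900

Sum of squared deviations about the known mean: SS = (11.5−7)² + (6.9−7)² + (9.5−7)² + (7.9−7)² + (10.7−7)² = 41.01.
The Normal likelihood contributes (σ²)^(−n/2) exp(−SS/(2σ²)), so the posterior is Inverse-Gamma(α + n/2, β + SS/2) = Inverse-Gamma(8.5, 26.505).
The mode of Inverse-Gamma(a, b) is b/(a+1) = 26.505/9.5 ≈ 2.7900.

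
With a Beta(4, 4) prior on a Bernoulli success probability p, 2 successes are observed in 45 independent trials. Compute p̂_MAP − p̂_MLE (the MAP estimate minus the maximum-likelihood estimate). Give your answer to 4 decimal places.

MAP − MLE = 0.0536

Posterior is Beta(6, 47); MAP = (6−1)/(53−2) = 5/51 ≈ 0.09804.
MLE ignores the prior: p̂_MLE = k/n = 2/45 ≈ 0.04444.
Difference = 5/51 − 2/45 = 41/765 ≈ 0.0536.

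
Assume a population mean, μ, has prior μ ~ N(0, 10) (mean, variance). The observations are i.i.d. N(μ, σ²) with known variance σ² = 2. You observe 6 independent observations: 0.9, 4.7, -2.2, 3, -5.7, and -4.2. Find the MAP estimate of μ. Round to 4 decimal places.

μ̂_MAP = -0.5645

n = 6; x̄ = (0.9 + 4.7 + (-2.2) + 3 + (-5.7) + (-4.2))/6 = -3.5/6 = -7/12 ≈ -0.5833.
For a Normal prior and Normal likelihood with known variance, the posterior is Normal; its mode equals its mean, the precision-weighted average.
Prior precision 1/σ₀² = 1/10 = 0.1; data precision n/σ² = 6/2 = 3.
μ̂ = (0.1·0 + 3·(-7/12)) / (0.1 + 3) = (-1.75)/3.1 = -35/62 ≈ -0.5645.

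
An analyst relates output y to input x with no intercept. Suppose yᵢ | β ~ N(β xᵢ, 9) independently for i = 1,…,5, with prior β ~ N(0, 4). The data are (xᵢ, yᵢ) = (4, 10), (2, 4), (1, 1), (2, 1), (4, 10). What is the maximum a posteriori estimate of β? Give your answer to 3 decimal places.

β̂_MAP = 2.104

log p(β | y) = −Σ(yᵢ − βxᵢ)²/(2·9) − β²/(2·4) + const.
Setting the derivative to zero: Σxᵢ(yᵢ − βxᵢ)/9 − β/4 = 0, so β = Σxᵢyᵢ / (Σxᵢ² + σ²/τ²).
Σxᵢyᵢ = 4·10 + 2·4 + 1·1 + 2·1 + 4·10 = 91; Σxᵢ² = 41; σ²/τ² = 2.25.
β̂_MAP = 91 / (41 + 2.25) = 91/43.25 ≈ 2.104.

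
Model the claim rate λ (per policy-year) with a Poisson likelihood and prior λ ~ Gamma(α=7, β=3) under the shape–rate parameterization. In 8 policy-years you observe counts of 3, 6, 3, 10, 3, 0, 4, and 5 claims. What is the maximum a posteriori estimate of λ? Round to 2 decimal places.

Σxᵢ = 3+6+3+10+3+0+4+5 = 34, with n = 8.
Posterior ∝ λ^6e^(−3λ) · λ^34e^(−8λ) = λ^40e^(−11λ), i.e. Gamma(shape=41, rate=11).
The mode of a Gamma(a, b) with a ≥ 1 (shape–rate) is (a−1)/b = 40/11 ≈ 3.64.

λ̂_MAP = 3.64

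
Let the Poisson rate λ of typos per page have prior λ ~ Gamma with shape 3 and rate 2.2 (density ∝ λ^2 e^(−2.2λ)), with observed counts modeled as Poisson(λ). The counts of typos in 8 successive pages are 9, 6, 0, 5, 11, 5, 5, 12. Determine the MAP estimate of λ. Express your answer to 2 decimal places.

λ̂_MAP = 5.39

Σxᵢ = 9+6+0+5+11+5+5+12 = 53, with n = 8.
Posterior ∝ λ^2e^(−2.2λ) · λ^53e^(−8λ) = λ^55e^(−10.2λ), i.e. Gamma(shape=56, rate=10.2).
The mode of a Gamma(a, b) with a ≥ 1 (shape–rate) is (a−1)/b = 55/10.2 ≈ 5.39.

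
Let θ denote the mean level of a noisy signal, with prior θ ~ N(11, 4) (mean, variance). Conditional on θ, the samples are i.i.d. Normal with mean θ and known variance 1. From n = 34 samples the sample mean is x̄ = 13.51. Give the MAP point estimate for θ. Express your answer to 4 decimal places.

θ̂_MAP = 13.4917

n = 34, x̄ = 13.51.
For a Normal prior and Normal likelihood with known variance, the posterior is Normal; its mode equals its mean, the precision-weighted average.
Prior precision 1/σ₀² = 1/4 = 0.25; data precision n/σ² = 34/1 = 34.
θ̂ = (0.25·11 + 34·13.51) / (0.25 + 34) = 462.09/34.25 = 46209/3425 ≈ 13.4917.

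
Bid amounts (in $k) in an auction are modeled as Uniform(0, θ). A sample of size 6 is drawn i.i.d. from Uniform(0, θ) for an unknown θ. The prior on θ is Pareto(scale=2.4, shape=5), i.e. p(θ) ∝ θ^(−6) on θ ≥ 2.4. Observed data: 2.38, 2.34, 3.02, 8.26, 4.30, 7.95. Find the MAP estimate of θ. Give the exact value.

θ̂_MAP = 8.26

The Uniform(0, θ) likelihood is θ^(−n) for θ ≥ max(xᵢ), zero otherwise. Here max(xᵢ) = 8.26.
Posterior ∝ θ^(−6) · θ^(−6) = θ^(−12) on θ ≥ max(2.4, 8.26) = 8.26.
This density is strictly decreasing in θ, so the posterior mode lies at the lower boundary of the support.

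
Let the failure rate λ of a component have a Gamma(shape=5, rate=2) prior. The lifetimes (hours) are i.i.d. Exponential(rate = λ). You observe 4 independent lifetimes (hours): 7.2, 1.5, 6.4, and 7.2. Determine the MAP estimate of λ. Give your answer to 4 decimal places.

The Exponential(rate=λ) likelihood is ∝ λ^n e^(−λΣtᵢ). Here n = 4 and Σtᵢ = 7.2 + 1.5 + 6.4 + 7.2 = 22.3.
Posterior ∝ λ^4e^(−2λ) · λ^4e^(−22.3λ) = λ^8e^(−24.3λ), i.e. Gamma(9, 24.3).
Mode = (a−1)/b = 8/24.3 ≈ 0.3292.

λ̂_MAP = 0.3292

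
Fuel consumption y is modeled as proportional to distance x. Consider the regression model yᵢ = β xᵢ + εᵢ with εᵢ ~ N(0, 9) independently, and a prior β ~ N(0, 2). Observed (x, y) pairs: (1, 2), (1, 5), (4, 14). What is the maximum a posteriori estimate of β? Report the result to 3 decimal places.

β̂_MAP = 2.800

log p(β | y) = −Σ(yᵢ − βxᵢ)²/(2·9) − β²/(2·2) + const.
Setting the derivative to zero: Σxᵢ(yᵢ − βxᵢ)/9 − β/2 = 0, so β = Σxᵢyᵢ / (Σxᵢ² + σ²/τ²).
Σxᵢyᵢ = 1·2 + 1·5 + 4·14 = 63; Σxᵢ² = 18; σ²/τ² = 4.5.
β̂_MAP = 63 / (18 + 4.5) = 63/22.5 ≈ 2.800.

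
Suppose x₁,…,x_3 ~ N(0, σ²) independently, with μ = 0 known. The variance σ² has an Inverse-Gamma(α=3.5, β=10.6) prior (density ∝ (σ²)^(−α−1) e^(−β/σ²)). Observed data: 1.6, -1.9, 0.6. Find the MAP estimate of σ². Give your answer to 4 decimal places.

Sum of squared deviations about the known mean: SS = (1.6−0)² + (-1.9−0)² + (0.6−0)² = 6.53.
The Normal likelihood contributes (σ²)^(−n/2) exp(−SS/(2σ²)), so the posterior is Inverse-Gamma(α + n/2, β + SS/2) = Inverse-Gamma(5, 13.865).
The mode of Inverse-Gamma(a, b) is b/(a+1) = 13.865/6 ≈ 2.3108.

σ̂²_MAP = 2.3108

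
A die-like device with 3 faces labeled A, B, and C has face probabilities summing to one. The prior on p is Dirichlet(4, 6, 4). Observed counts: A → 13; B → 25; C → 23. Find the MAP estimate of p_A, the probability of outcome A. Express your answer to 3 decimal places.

MAP estimate of p_A = 0.222

The posterior is Dirichlet(αᵢ + nᵢ) = Dirichlet(17, 31, 27).
For a Dirichlet(a₁,…,a_K) with all aᵢ > 1, the mode has j-th component (aⱼ − 1)/(Σaᵢ − K).
Here Σaᵢ = 75 and K = 3, so p_A = (17 − 1)/(75 − 3) = 16/72 ≈ 0.222.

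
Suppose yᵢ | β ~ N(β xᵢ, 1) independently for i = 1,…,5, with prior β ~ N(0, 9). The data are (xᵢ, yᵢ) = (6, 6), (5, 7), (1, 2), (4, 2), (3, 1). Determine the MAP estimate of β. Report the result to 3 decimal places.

β̂_MAP = 0.964

log p(β | y) = −Σ(yᵢ − βxᵢ)²/(2·1) − β²/(2·9) + const.
Setting the derivative to zero: Σxᵢ(yᵢ − βxᵢ)/1 − β/9 = 0, so β = Σxᵢyᵢ / (Σxᵢ² + σ²/τ²).
Σxᵢyᵢ = 6·6 + 5·7 + 1·2 + 4·2 + 3·1 = 84; Σxᵢ² = 87; σ²/τ² = 1/9.
β̂_MAP = 84 / (87 + 1/9) = 84/(784/9) = 27/28 ≈ 0.964.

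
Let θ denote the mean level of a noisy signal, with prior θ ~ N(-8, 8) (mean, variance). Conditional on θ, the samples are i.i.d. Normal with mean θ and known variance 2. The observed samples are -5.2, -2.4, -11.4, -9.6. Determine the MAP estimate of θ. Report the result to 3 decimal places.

n = 4; x̄ = ((-5.2) + (-2.4) + (-11.4) + (-9.6))/4 = -28.6/4 = -7.15.
For a Normal prior and Normal likelihood with known variance, the posterior is Normal; its mode equals its mean, the precision-weighted average.
Prior precision 1/σ₀² = 1/8 = 0.125; data precision n/σ² = 4/2 = 2.
θ̂ = (0.125·(-8) + 2·(-7.15)) / (0.125 + 2) = (-15.3)/2.125 = -7.200.

θ̂_MAP = -7.200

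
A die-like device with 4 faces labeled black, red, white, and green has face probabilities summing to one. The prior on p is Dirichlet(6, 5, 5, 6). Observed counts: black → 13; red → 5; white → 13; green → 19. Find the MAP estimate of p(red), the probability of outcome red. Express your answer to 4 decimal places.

MAP estimate of p(red) = 0.1324

The posterior is Dirichlet(αᵢ + nᵢ) = Dirichlet(19, 10, 18, 25).
For a Dirichlet(a₁,…,a_K) with all aᵢ > 1, the mode has j-th component (aⱼ − 1)/(Σaᵢ − K).
Here Σaᵢ = 72 and K = 4, so p(red) = (10 − 1)/(72 − 4) = 9/68 ≈ 0.1324.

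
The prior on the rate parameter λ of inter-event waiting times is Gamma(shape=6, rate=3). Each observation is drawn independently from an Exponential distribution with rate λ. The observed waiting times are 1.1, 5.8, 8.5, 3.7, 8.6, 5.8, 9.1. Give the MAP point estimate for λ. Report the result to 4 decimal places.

The Exponential(rate=λ) likelihood is ∝ λ^n e^(−λΣtᵢ). Here n = 7 and Σtᵢ = 1.1 + 5.8 + 8.5 + 3.7 + 8.6 + 5.8 + 9.1 = 42.6.
Posterior ∝ λ^5e^(−3λ) · λ^7e^(−42.6λ) = λ^12e^(−45.6λ), i.e. Gamma(13, 45.6).
Mode = (a−1)/b = 12/45.6 ≈ 0.2632.

λ̂_MAP = 0.2632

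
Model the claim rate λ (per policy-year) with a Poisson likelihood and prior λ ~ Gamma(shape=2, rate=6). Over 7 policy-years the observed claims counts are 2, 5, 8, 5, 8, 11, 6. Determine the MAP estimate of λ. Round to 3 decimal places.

λ̂_MAP = 3.538

Σxᵢ = 2+5+8+5+8+11+6 = 45, with n = 7.
Posterior ∝ λe^(−6λ) · λ^45e^(−7λ) = λ^46e^(−13λ), i.e. Gamma(shape=47, rate=13).
The mode of a Gamma(a, b) with a ≥ 1 (shape–rate) is (a−1)/b = 46/13 ≈ 3.538.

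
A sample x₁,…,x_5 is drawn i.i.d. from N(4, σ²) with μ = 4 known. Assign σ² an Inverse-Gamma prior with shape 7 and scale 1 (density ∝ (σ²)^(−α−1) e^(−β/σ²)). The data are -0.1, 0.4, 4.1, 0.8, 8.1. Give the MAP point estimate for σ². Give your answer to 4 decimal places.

Sum of squared deviations about the known mean: SS = (-0.1−4)² + (0.4−4)² + (4.1−4)² + (0.8−4)² + (8.1−4)² = 56.83.
The Normal likelihood contributes (σ²)^(−n/2) exp(−SS/(2σ²)), so the posterior is Inverse-Gamma(α + n/2, β + SS/2) = Inverse-Gamma(9.5, 29.415).
The mode of Inverse-Gamma(a, b) is b/(a+1) = 29.415/10.5 ≈ 2.8014.

σ̂²_MAP = 2.8014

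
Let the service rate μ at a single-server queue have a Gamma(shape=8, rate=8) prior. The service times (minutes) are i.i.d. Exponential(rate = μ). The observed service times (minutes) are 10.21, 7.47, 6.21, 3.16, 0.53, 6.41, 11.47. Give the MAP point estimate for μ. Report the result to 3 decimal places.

The Exponential(rate=μ) likelihood is ∝ μ^n e^(−μΣtᵢ). Here n = 7 and Σtᵢ = 10.21 + 7.47 + 6.21 + 3.16 + 0.53 + 6.41 + 11.47 = 45.46.
Posterior ∝ μ^7e^(−8μ) · μ^7e^(−45.46μ) = μ^14e^(−53.46μ), i.e. Gamma(15, 53.46).
Mode = (a−1)/b = 14/53.46 ≈ 0.262.

μ̂_MAP = 0.262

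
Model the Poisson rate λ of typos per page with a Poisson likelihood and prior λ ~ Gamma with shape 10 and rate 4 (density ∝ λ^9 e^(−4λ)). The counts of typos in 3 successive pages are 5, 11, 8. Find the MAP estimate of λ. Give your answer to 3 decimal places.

λ̂_MAP = 4.714

Σxᵢ = 5+11+8 = 24, with n = 3.
Posterior ∝ λ^9e^(−4λ) · λ^24e^(−3λ) = λ^33e^(−7λ), i.e. Gamma(shape=34, rate=7).
The mode of a Gamma(a, b) with a ≥ 1 (shape–rate) is (a−1)/b = 33/7 ≈ 4.714.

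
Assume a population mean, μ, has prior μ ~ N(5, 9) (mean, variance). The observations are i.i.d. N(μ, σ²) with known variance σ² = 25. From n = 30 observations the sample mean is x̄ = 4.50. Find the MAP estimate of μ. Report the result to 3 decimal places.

n = 30, x̄ = 4.50.
For a Normal prior and Normal likelihood with known variance, the posterior is Normal; its mode equals its mean, the precision-weighted average.
Prior precision 1/σ₀² = 1/9; data precision n/σ² = 30/25 = 1.2.
μ̂ = ((1/9)·5 + 1.2·4.5) / (1/9 + 1.2) = (268/45)/(59/45) = 268/59 ≈ 4.542.

μ̂_MAP = 4.542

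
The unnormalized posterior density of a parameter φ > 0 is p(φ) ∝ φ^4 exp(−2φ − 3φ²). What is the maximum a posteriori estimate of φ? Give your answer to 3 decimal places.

ℓ'(φ) = 4/φ − 2 − 6φ. Setting this to zero and multiplying by φ: 6φ² + 2φ − 4 = 0.
φ = (−2 + √(2² + 4·6·4)) / (2·6) = (−2 + √100) / 12 = (−2 + 10)/12 = 2/3.
ℓ''(φ) = −4/φ² − 6 < 0, confirming a maximum.

φ̂_MAP = 0.667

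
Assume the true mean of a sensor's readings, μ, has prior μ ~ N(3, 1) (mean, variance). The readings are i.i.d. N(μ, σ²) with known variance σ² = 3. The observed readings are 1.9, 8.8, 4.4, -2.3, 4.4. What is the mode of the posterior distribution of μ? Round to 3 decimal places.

μ̂_MAP = 3.275

n = 5; x̄ = (1.9 + 8.8 + 4.4 + (-2.3) + 4.4)/5 = 17.2/5 = 3.44.
For a Normal prior and Normal likelihood with known variance, the posterior is Normal; its mode equals its mean, the precision-weighted average.
Prior precision 1/σ₀² = 1/1 = 1; data precision n/σ² = 5/3.
μ̂ = (1·3 + (5/3)·3.44) / (1 + 5/3) = (131/15)/(8/3) = 3.275.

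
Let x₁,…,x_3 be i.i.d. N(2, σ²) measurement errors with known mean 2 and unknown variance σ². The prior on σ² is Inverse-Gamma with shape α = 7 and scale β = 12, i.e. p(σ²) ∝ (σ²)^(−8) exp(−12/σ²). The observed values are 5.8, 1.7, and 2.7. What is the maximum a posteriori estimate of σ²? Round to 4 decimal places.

σ̂²_MAP = 2.0537

Sum of squared deviations about the known mean: SS = (5.8−2)² + (1.7−2)² + (2.7−2)² = 15.02.
The Normal likelihood contributes (σ²)^(−n/2) exp(−SS/(2σ²)), so the posterior is Inverse-Gamma(α + n/2, β + SS/2) = Inverse-Gamma(8.5, 19.51).
The mode of Inverse-Gamma(a, b) is b/(a+1) = 19.51/9.5 ≈ 2.0537.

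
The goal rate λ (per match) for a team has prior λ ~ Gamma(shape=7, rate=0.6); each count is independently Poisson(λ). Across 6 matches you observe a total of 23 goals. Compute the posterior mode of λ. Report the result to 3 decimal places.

Σxᵢ = 23, n = 6.
Posterior ∝ λ^6e^(−0.6λ) · λ^23e^(−6λ) = λ^29e^(−6.6λ), i.e. Gamma(shape=30, rate=6.6).
The mode of a Gamma(a, b) with a ≥ 1 (shape–rate) is (a−1)/b = 29/6.6 ≈ 4.394.

λ̂_MAP = 4.394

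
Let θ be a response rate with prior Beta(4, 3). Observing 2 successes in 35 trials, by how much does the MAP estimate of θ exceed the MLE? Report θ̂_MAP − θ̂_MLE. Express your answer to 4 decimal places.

MAP − MLE = 0.0679

Posterior is Beta(6, 36); MAP = (6−1)/(42−2) = 5/40 ≈ 0.12500.
MLE ignores the prior: θ̂_MLE = k/n = 2/35 ≈ 0.05714.
Difference = 5/40 − 2/35 = 19/280 ≈ 0.0679.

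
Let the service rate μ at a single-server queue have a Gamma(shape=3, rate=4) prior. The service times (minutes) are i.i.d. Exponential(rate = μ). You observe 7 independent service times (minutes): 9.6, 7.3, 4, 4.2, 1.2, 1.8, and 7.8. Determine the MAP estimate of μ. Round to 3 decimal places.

μ̂_MAP = 0.226

The Exponential(rate=μ) likelihood is ∝ μ^n e^(−μΣtᵢ). Here n = 7 and Σtᵢ = 9.6 + 7.3 + 4 + 4.2 + 1.2 + 1.8 + 7.8 = 35.9.
Posterior ∝ μ^2e^(−4μ) · μ^7e^(−35.9μ) = μ^9e^(−39.9μ), i.e. Gamma(10, 39.9).
Mode = (a−1)/b = 9/39.9 ≈ 0.226.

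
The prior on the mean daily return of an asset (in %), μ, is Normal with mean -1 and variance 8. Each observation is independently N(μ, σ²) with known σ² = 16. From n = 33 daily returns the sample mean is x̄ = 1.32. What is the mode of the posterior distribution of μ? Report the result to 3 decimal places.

n = 33, x̄ = 1.32.
For a Normal prior and Normal likelihood with known variance, the posterior is Normal; its mode equals its mean, the precision-weighted average.
Prior precision 1/σ₀² = 1/8 = 0.125; data precision n/σ² = 33/16 = 2.0625.
μ̂ = (0.125·(-1) + 2.0625·1.32) / (0.125 + 2.0625) = 2.5975/2.1875 = 1039/875 ≈ 1.187.

μ̂_MAP = 1.187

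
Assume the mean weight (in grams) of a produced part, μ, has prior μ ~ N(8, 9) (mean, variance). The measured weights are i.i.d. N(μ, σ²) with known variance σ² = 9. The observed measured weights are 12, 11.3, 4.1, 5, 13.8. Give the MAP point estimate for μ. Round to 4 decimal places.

μ̂_MAP = 9.0333

n = 5; x̄ = (12 + 11.3 + 4.1 + 5 + 13.8)/5 = 46.2/5 = 9.24.
For a Normal prior and Normal likelihood with known variance, the posterior is Normal; its mode equals its mean, the precision-weighted average.
Prior precision 1/σ₀² = 1/9; data precision n/σ² = 5/9.
μ̂ = ((1/9)·8 + (5/9)·9.24) / (1/9 + 5/9) = (271/45)/(2/3) = 271/30 ≈ 9.0333.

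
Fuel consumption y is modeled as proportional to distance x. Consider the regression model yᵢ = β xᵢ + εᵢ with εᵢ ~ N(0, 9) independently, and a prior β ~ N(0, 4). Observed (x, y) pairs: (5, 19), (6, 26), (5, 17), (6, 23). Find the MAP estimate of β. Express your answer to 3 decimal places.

β̂_MAP = 3.815

log p(β | y) = −Σ(yᵢ − βxᵢ)²/(2·9) − β²/(2·4) + const.
Setting the derivative to zero: Σxᵢ(yᵢ − βxᵢ)/9 − β/4 = 0, so β = Σxᵢyᵢ / (Σxᵢ² + σ²/τ²).
Σxᵢyᵢ = 5·19 + 6·26 + 5·17 + 6·23 = 474; Σxᵢ² = 122; σ²/τ² = 2.25.
β̂_MAP = 474 / (122 + 2.25) = 474/124.25 ≈ 3.815.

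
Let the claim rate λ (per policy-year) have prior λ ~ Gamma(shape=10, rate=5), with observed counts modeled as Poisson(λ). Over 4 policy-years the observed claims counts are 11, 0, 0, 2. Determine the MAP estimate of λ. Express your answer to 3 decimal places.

Σxᵢ = 11+0+0+2 = 13, with n = 4.
Posterior ∝ λ^9e^(−5λ) · λ^13e^(−4λ) = λ^22e^(−9λ), i.e. Gamma(shape=23, rate=9).
The mode of a Gamma(a, b) with a ≥ 1 (shape–rate) is (a−1)/b = 22/9 ≈ 2.444.

λ̂_MAP = 2.444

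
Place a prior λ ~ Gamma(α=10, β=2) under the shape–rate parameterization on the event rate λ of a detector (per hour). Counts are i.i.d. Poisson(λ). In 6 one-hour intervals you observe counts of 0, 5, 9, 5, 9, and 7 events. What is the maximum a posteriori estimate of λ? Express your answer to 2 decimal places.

Σxᵢ = 0+5+9+5+9+7 = 35, with n = 6.
Posterior ∝ λ^9e^(−2λ) · λ^35e^(−6λ) = λ^44e^(−8λ), i.e. Gamma(shape=45, rate=8).
The mode of a Gamma(a, b) with a ≥ 1 (shape–rate) is (a−1)/b = 44/8 ≈ 5.50.

λ̂_MAP = 5.50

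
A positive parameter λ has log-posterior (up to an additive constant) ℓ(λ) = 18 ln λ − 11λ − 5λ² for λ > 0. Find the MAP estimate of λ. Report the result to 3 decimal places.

ℓ'(λ) = 18/λ − 11 − 10λ. Setting this to zero and multiplying by λ: 10λ² + 11λ − 18 = 0.
λ = (−11 + √(11² + 4·10·18)) / (2·10) = (−11 + √841) / 20 = (−11 + 29)/20 = 9/10.
ℓ''(λ) = −18/λ² − 10 < 0, confirming a maximum.

λ̂_MAP = 0.900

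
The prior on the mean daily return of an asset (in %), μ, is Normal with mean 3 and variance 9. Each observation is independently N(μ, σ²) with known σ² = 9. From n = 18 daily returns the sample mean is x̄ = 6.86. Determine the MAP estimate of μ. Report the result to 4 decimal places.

n = 18, x̄ = 6.86.
For a Normal prior and Normal likelihood with known variance, the posterior is Normal; its mode equals its mean, the precision-weighted average.
Prior precision 1/σ₀² = 1/9; data precision n/σ² = 18/9 = 2.
μ̂ = ((1/9)·3 + 2·6.86) / (1/9 + 2) = (1054/75)/(19/9) = 3162/475 ≈ 6.6568.

μ̂_MAP = 6.6568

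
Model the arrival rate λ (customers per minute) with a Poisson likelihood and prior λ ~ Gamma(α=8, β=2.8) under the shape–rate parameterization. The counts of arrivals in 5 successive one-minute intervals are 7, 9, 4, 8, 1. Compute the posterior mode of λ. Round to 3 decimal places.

Σxᵢ = 7+9+4+8+1 = 29, with n = 5.
Posterior ∝ λ^7e^(−2.8λ) · λ^29e^(−5λ) = λ^36e^(−7.8λ), i.e. Gamma(shape=37, rate=7.8).
The mode of a Gamma(a, b) with a ≥ 1 (shape–rate) is (a−1)/b = 36/7.8 ≈ 4.615.

λ̂_MAP = 4.615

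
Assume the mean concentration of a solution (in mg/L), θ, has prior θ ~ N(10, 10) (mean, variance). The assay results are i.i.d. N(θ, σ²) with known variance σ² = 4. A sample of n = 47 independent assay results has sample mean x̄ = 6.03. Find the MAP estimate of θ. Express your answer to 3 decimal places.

θ̂_MAP = 6.064

n = 47, x̄ = 6.03.
For a Normal prior and Normal likelihood with known variance, the posterior is Normal; its mode equals its mean, the precision-weighted average.
Prior precision 1/σ₀² = 1/10 = 0.1; data precision n/σ² = 47/4 = 11.75.
θ̂ = (0.1·10 + 11.75·6.03) / (0.1 + 11.75) = 71.8525/11.85 = 28741/4740 ≈ 6.064.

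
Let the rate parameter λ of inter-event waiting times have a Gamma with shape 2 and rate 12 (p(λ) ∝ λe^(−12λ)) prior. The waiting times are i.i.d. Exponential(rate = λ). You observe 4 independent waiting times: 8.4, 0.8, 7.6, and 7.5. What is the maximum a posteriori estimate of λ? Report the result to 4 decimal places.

The Exponential(rate=λ) likelihood is ∝ λ^n e^(−λΣtᵢ). Here n = 4 and Σtᵢ = 8.4 + 0.8 + 7.6 + 7.5 = 24.3.
Posterior ∝ λe^(−12λ) · λ^4e^(−24.3λ) = λ^5e^(−36.3λ), i.e. Gamma(6, 36.3).
Mode = (a−1)/b = 5/36.3 ≈ 0.1377.

λ̂_MAP = 0.1377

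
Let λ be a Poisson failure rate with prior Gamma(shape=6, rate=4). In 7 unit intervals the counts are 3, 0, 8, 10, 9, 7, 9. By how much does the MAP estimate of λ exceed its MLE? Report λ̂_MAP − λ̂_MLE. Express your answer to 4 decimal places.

MAP − MLE = -1.9351

Σxᵢ = 46. Posterior is Gamma(52, 11); MAP = (52−1)/11 = 51/11 ≈ 4.63636.
MLE = x̄ = 46/7 ≈ 6.57143.
Difference = 51/11 − 46/7 = -149/77 ≈ -1.9351.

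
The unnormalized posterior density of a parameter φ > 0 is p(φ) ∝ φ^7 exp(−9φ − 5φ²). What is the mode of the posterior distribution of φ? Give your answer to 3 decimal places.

ℓ'(φ) = 7/φ − 9 − 10φ. Setting this to zero and multiplying by φ: 10φ² + 9φ − 7 = 0.
φ = (−9 + √(9² + 4·10·7)) / (2·10) = (−9 + √361) / 20 = (−9 + 19)/20 = 1/2.
ℓ''(φ) = −7/φ² − 10 < 0, confirming a maximum.

φ̂_MAP = 0.500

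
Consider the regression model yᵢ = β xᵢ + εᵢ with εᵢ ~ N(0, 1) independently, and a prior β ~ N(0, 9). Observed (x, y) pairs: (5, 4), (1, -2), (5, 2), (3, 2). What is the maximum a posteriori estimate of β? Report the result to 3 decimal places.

log p(β | y) = −Σ(yᵢ − βxᵢ)²/(2·1) − β²/(2·9) + const.
Setting the derivative to zero: Σxᵢ(yᵢ − βxᵢ)/1 − β/9 = 0, so β = Σxᵢyᵢ / (Σxᵢ² + σ²/τ²).
Σxᵢyᵢ = 5·4 + 1·(-2) + 5·2 + 3·2 = 34; Σxᵢ² = 60; σ²/τ² = 1/9.
β̂_MAP = 34 / (60 + 1/9) = 34/(541/9) = 306/541 ≈ 0.566.

β̂_MAP = 0.566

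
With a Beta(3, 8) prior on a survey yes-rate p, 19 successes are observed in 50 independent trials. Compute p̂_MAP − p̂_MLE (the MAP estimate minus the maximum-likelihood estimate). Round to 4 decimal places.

MAP − MLE = -0.0241

Posterior is Beta(22, 39); MAP = (22−1)/(61−2) = 21/59 ≈ 0.35593.
MLE ignores the prior: p̂_MLE = k/n = 19/50 ≈ 0.38000.
Difference = 21/59 − 19/50 = -71/2950 ≈ -0.0241.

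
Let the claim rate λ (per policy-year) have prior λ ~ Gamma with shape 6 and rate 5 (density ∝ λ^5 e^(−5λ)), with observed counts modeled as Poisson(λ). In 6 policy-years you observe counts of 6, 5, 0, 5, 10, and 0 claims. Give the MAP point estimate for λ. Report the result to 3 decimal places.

λ̂_MAP = 2.818

Σxᵢ = 6+5+0+5+10+0 = 26, with n = 6.
Posterior ∝ λ^5e^(−5λ) · λ^26e^(−6λ) = λ^31e^(−11λ), i.e. Gamma(shape=32, rate=11).
The mode of a Gamma(a, b) with a ≥ 1 (shape–rate) is (a−1)/b = 31/11 ≈ 2.818.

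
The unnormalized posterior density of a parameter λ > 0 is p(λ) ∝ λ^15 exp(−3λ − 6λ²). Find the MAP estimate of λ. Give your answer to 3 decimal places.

ℓ'(λ) = 15/λ − 3 − 12λ. Setting this to zero and multiplying by λ: 12λ² + 3λ − 15 = 0.
λ = (−3 + √(3² + 4·12·15)) / (2·12) = (−3 + √729) / 24 = (−3 + 27)/24 = 1.
ℓ''(λ) = −15/λ² − 12 < 0, confirming a maximum.

λ̂_MAP = 1.000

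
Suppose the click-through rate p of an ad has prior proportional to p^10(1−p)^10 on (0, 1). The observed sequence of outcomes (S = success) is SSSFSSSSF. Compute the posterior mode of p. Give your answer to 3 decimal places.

The prior density ∝ p^10(1−p)^10 is the kernel of Beta(11, 11).
Data: 7 successes in 9 trials (from the sequence). The binomial likelihood contributes p^7(1−p)^2, so the posterior is Beta(11+7, 11+2) = Beta(18, 13).
For Beta(a, b) with a, b > 1 the mode is (a−1)/(a+b−2) = 17/29 ≈ 0.586.

p̂_MAP = 0.586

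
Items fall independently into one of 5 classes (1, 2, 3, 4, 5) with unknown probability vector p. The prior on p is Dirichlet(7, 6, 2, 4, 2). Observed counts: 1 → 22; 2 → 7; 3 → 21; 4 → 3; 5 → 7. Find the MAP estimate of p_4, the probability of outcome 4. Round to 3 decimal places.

MAP estimate: 0.079

The posterior is Dirichlet(αᵢ + nᵢ) = Dirichlet(29, 13, 23, 7, 9).
For a Dirichlet(a₁,…,a_K) with all aᵢ > 1, the mode has j-th component (aⱼ − 1)/(Σaᵢ − K).
Here Σaᵢ = 81 and K = 5, so p_4 = (7 − 1)/(81 − 5) = 6/76 ≈ 0.079.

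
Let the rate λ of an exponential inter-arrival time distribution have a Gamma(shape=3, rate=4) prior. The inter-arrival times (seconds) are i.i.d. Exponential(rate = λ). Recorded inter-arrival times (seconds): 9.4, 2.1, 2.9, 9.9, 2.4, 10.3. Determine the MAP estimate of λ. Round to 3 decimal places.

λ̂_MAP = 0.195

The Exponential(rate=λ) likelihood is ∝ λ^n e^(−λΣtᵢ). Here n = 6 and Σtᵢ = 9.4 + 2.1 + 2.9 + 9.9 + 2.4 + 10.3 = 37.
Posterior ∝ λ^2e^(−4λ) · λ^6e^(−37λ) = λ^8e^(−41λ), i.e. Gamma(9, 41).
Mode = (a−1)/b = 8/41 ≈ 0.195.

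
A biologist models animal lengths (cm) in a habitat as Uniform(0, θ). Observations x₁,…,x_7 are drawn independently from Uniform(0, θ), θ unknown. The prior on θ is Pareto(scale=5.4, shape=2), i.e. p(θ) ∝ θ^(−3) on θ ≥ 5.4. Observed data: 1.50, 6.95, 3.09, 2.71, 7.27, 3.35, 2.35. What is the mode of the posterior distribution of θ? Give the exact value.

θ̂_MAP = 7.27

The Uniform(0, θ) likelihood is θ^(−n) for θ ≥ max(xᵢ), zero otherwise. Here max(xᵢ) = 7.27.
Posterior ∝ θ^(−3) · θ^(−7) = θ^(−10) on θ ≥ max(5.4, 7.27) = 7.27.
This density is strictly decreasing in θ, so the posterior mode lies at the lower boundary of the support.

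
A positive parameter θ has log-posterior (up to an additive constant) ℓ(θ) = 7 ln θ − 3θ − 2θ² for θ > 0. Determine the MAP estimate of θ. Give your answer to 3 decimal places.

θ̂_MAP = 1.000

ℓ'(θ) = 7/θ − 3 − 4θ. Setting this to zero and multiplying by θ: 4θ² + 3θ − 7 = 0.
θ = (−3 + √(3² + 4·4·7)) / (2·4) = (−3 + √121) / 8 = (−3 + 11)/8 = 1.
ℓ''(θ) = −7/θ² − 4 < 0, confirming a maximum.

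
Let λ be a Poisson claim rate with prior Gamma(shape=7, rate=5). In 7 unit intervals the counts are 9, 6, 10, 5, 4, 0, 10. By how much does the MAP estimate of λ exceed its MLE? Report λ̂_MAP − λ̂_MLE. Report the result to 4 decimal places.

Σxᵢ = 44. Posterior is Gamma(51, 12); MAP = (51−1)/12 = 50/12 ≈ 4.16667.
MLE = x̄ = 44/7 ≈ 6.28571.
Difference = 50/12 − 44/7 = -89/42 ≈ -2.1190.

MAP − MLE = -2.1190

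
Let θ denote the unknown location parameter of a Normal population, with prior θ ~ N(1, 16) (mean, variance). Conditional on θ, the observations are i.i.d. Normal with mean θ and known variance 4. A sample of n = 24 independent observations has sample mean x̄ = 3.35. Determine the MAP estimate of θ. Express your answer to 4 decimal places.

θ̂_MAP = 3.3258

n = 24, x̄ = 3.35.
For a Normal prior and Normal likelihood with known variance, the posterior is Normal; its mode equals its mean, the precision-weighted average.
Prior precision 1/σ₀² = 1/16 = 0.0625; data precision n/σ² = 24/4 = 6.
θ̂ = (0.0625·1 + 6·3.35) / (0.0625 + 6) = 20.1625/6.0625 = 1613/485 ≈ 3.3258.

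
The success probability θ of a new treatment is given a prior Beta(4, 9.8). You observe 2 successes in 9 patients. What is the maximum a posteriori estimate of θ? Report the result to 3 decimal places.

θ̂_MAP = 0.240

Prior: Beta(4, 9.8).
Data: 2 successes in 9 trials. The binomial likelihood contributes θ^2(1−θ)^7, so the posterior is Beta(4+2, 9.8+7) = Beta(6, 16.8).
For Beta(a, b) with a, b > 1 the mode is (a−1)/(a+b−2) = 5/20.8 ≈ 0.240.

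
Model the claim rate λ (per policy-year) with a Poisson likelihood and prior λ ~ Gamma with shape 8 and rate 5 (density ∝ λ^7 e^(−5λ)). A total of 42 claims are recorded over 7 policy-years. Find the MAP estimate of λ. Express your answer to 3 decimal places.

Σxᵢ = 42, n = 7.
Posterior ∝ λ^7e^(−5λ) · λ^42e^(−7λ) = λ^49e^(−12λ), i.e. Gamma(shape=50, rate=12).
The mode of a Gamma(a, b) with a ≥ 1 (shape–rate) is (a−1)/b = 49/12 ≈ 4.083.

λ̂_MAP = 4.083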